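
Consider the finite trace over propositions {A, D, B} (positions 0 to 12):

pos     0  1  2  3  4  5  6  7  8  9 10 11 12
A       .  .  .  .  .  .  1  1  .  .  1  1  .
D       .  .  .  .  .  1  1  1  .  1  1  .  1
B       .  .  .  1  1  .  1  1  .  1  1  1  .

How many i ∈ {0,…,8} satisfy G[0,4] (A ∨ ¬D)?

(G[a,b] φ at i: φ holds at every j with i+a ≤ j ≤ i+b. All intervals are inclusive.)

1

Evaluate at each i in [0,8]:
  i=0: ✓ (all of [0,4])
  i=1: ✗ (fails at j=5)
  i=2: ✗ (fails at j=5)
  i=3: ✗ (fails at j=5)
  i=4: ✗ (fails at j=5)
  i=5: ✗ (fails at j=5)
  i=6: ✗ (fails at j=9)
  i=7: ✗ (fails at j=9)
  i=8: ✗ (fails at j=9)
Positions where it holds: {0} → 1.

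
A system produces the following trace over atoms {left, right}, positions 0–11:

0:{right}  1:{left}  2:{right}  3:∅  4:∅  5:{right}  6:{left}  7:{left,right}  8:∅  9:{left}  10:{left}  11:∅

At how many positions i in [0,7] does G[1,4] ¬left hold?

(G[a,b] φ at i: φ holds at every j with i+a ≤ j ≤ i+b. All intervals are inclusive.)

Evaluate at each i in [0,7]:
  i=0: ✗ (fails at j=1)
  i=1: ✓ (all of [2,5])
  i=2: ✗ (fails at j=6)
  i=3: ✗ (fails at j=6)
  i=4: ✗ (fails at j=6)
  i=5: ✗ (fails at j=6)
  i=6: ✗ (fails at j=7)
  i=7: ✗ (fails at j=9)
Positions where it holds: {1} → 1.

1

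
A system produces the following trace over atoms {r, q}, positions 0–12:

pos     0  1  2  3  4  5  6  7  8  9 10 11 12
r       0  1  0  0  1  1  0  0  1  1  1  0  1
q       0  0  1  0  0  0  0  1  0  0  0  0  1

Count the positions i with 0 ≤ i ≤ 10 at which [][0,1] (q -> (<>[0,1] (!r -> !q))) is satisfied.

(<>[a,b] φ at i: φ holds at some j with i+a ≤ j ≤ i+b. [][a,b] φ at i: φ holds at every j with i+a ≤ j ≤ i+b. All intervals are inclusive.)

Evaluate at each i in [0,10]:
  i=0: ✓ (all of [0,1])
  i=1: ✓ (all of [1,2])
  i=2: ✓ (all of [2,3])
  i=3: ✓ (all of [3,4])
  i=4: ✓ (all of [4,5])
  i=5: ✓ (all of [5,6])
  i=6: ✓ (all of [6,7])
  i=7: ✓ (all of [7,8])
  i=8: ✓ (all of [8,9])
  i=9: ✓ (all of [9,10])
  i=10: ✓ (all of [10,11])
Positions where it holds: {0, 1, 2, 3, 4, 5, 6, 7, 8, 9, 10} → 11.

11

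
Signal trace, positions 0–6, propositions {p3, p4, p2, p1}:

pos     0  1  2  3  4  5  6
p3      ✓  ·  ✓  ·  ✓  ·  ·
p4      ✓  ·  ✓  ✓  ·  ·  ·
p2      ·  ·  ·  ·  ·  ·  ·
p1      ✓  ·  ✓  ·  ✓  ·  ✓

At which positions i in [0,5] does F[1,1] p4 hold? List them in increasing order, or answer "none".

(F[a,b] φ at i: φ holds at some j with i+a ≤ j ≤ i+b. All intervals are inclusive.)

Evaluate at each i in [0,5]:
  i=0: ✗ (none in [1,1])
  i=1: ✓ (witness j=2)
  i=2: ✓ (witness j=3)
  i=3: ✗ (none in [4,4])
  i=4: ✗ (none in [5,5])
  i=5: ✗ (none in [6,6])

1, 2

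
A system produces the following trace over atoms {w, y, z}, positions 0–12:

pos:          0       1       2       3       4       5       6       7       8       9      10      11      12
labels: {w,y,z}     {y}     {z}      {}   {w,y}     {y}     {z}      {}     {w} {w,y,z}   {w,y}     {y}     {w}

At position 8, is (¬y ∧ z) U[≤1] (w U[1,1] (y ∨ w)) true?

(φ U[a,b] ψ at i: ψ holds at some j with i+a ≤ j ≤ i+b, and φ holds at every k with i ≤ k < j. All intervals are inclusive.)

Need some j in [8,9] with (w U[1,1] (y ∨ w)), and (¬y ∧ z) at every k in [8,j-1].
  j=8: (w U[1,1] (y ∨ w)) holds; no prefix to check → satisfied.

True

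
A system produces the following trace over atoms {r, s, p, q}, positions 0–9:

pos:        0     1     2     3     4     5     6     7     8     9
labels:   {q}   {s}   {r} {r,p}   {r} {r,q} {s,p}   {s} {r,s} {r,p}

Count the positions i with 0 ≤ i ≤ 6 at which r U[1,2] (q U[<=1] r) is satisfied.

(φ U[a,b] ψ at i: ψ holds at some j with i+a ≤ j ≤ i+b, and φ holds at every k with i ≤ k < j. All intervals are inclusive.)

3

Evaluate at each i in [0,6]:
  i=0: ✗ (lhs fails at k=0 before rhs at j=2)
  i=1: ✗ (lhs fails at k=1 before rhs at j=2)
  i=2: ✓ (rhs at j=3; lhs holds on [2,2])
  i=3: ✓ (rhs at j=4; lhs holds on [3,3])
  i=4: ✓ (rhs at j=5; lhs holds on [4,4])
  i=5: ✗ (no rhs in [6,7])
  i=6: ✗ (lhs fails at k=6 before rhs at j=8)
Positions where it holds: {2, 3, 4} → 3.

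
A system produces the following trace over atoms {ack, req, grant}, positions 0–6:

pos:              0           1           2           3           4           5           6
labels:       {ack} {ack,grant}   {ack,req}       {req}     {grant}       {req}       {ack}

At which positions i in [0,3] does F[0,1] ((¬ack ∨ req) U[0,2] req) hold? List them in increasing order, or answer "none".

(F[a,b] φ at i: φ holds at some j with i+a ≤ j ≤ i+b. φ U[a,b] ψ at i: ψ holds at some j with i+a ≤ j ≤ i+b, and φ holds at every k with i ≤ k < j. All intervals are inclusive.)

Evaluate at each i in [0,3]:
  i=0: ✗ (none in [0,1])
  i=1: ✓ (witness j=2)
  i=2: ✓ (witness j=2)
  i=3: ✓ (witness j=3)

1, 2, 3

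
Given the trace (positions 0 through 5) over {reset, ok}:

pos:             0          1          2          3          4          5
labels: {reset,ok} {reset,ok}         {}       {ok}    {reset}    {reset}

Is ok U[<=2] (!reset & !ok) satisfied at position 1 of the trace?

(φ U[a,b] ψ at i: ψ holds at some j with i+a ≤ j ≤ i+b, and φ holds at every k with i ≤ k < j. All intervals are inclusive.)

Holds

Need some j in [1,3] with (!reset & !ok), and ok at every k in [1,j-1].
  j=1: (!reset & !ok) false.
  j=2: (!reset & !ok) holds; ok holds at every k in [1,1] → satisfied.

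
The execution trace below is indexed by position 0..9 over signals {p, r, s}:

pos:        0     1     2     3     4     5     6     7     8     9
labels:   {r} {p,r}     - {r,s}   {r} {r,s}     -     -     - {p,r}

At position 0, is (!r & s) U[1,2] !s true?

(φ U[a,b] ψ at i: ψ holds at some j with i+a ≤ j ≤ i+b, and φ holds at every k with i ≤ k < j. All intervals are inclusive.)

Need some j in [1,2] with !s, and (!r & s) at every k in [0,j-1].
  j=1: !s holds, but (!r & s) fails at k=0 → not this j.
  j=2: !s holds, but (!r & s) fails at k=0 → not this j.
No j in the window works → until fails.

False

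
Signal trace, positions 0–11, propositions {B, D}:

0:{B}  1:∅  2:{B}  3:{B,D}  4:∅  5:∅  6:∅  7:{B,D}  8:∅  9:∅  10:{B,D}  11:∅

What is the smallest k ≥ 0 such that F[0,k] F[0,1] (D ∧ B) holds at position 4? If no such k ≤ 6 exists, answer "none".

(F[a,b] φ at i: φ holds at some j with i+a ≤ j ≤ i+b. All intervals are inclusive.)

2

Scan j = 4,5,… for F[0,1] (D ∧ B):
  j=4: fails
  j=5: fails
  j=6: holds
First hit at j=6, so smallest k = 6-4 = 2.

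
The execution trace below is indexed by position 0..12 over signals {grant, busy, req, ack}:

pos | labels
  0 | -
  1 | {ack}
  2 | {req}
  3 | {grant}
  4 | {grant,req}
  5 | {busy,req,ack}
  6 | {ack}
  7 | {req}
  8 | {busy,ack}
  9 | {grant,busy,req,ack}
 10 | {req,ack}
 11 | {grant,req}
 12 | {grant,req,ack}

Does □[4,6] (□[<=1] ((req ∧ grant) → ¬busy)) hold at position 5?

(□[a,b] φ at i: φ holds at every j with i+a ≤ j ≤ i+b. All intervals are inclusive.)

Does not hold

Check □[<=1] ((req ∧ grant) → ¬busy) at every j in [9,11]:
  j=9: fails at 9
  j=10: holds on [10,11]
  j=11: holds on [11,12]
Fails at j=9 → formula fails.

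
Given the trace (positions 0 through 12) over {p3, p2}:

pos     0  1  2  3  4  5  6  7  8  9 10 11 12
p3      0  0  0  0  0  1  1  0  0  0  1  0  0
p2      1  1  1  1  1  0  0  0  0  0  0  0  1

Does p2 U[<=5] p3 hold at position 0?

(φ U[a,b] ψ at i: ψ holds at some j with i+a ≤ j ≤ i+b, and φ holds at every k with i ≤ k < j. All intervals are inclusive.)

Need some j in [0,5] with p3, and p2 at every k in [0,j-1].
  j=0: p3 false.
  j=1: p3 false.
  j=2: p3 false.
  j=3: p3 false.
  j=4: p3 false.
  j=5: p3 holds; p2 holds at every k in [0,4] → satisfied.

Yes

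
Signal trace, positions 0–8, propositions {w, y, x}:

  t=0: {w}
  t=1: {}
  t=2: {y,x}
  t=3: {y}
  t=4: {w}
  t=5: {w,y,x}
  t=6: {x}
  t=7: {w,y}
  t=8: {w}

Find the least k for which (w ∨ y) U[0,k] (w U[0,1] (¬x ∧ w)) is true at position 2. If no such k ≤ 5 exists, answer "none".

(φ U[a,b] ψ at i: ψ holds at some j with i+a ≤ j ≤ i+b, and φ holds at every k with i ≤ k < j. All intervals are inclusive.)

Need earliest j ≥ 2 with (w U[0,1] (¬x ∧ w)), and (w ∨ y) at every k in [2,j-1].
  j=2: rhs fails.
  j=3: rhs fails.
  j=4: rhs holds; lhs holds on [2,3]. k = 2.

2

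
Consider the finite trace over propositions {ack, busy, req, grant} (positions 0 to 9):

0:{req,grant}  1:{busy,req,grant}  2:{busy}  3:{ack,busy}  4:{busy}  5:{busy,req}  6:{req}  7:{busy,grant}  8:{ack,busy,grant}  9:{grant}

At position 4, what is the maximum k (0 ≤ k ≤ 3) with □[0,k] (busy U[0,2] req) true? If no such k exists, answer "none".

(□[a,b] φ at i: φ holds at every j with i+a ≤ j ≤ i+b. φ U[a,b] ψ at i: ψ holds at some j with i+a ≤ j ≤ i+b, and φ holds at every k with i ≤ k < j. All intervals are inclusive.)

(busy U[0,2] req) must hold from j=4 onward; find where it first fails.
  j=4: holds
  j=5: holds
  j=6: holds
  j=7: fails
Holds on [4,6], so largest k = 2.

2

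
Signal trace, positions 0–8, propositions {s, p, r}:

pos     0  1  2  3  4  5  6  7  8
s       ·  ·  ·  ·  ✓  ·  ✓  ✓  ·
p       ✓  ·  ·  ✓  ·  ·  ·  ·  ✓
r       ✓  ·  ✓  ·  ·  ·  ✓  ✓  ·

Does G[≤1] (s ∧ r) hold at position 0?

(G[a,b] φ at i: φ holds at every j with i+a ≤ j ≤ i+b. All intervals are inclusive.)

Does not hold

Check (s ∧ r) at every j in [0,1]:
  j=0: false
  j=1: false
Fails at j=0 → formula fails.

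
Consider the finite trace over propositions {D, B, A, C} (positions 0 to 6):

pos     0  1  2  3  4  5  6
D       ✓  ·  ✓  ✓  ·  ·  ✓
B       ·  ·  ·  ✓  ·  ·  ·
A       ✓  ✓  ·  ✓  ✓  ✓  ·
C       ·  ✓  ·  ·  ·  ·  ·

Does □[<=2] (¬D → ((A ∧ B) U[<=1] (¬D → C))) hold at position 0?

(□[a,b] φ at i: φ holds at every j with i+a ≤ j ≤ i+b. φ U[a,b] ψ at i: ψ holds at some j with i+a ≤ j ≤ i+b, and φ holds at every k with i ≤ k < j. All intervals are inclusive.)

Yes

Check (¬D → ((A ∧ B) U[<=1] (¬D → C))) at every j in [0,2]:
  j=0: antecedent false → ✓
  j=1: antecedent true; consequent holds → ✓
  j=2: antecedent false → ✓
All positions satisfy it → formula holds.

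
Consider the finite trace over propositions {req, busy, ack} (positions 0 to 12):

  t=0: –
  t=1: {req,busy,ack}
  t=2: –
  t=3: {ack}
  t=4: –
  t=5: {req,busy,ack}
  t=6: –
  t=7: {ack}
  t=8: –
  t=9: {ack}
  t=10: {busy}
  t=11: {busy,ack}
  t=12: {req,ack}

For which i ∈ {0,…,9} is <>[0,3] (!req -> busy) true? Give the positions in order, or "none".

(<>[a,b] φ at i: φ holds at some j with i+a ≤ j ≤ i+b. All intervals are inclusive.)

0, 1, 2, 3, 4, 5, 7, 8, 9

Evaluate at each i in [0,9]:
  i=0: ✓ (witness j=1)
  i=1: ✓ (witness j=1)
  i=2: ✓ (witness j=5)
  i=3: ✓ (witness j=5)
  i=4: ✓ (witness j=5)
  i=5: ✓ (witness j=5)
  i=6: ✗ (none in [6,9])
  i=7: ✓ (witness j=10)
  i=8: ✓ (witness j=10)
  i=9: ✓ (witness j=10)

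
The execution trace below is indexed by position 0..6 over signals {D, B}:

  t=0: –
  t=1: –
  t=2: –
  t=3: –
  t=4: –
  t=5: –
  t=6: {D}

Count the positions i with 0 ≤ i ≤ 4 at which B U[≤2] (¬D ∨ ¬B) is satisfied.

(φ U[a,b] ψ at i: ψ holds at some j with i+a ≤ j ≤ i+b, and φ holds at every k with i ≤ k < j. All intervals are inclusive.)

Evaluate at each i in [0,4]:
  i=0: ✓ (rhs at j=0)
  i=1: ✓ (rhs at j=1)
  i=2: ✓ (rhs at j=2)
  i=3: ✓ (rhs at j=3)
  i=4: ✓ (rhs at j=4)
Positions where it holds: {0, 1, 2, 3, 4} → 5.

5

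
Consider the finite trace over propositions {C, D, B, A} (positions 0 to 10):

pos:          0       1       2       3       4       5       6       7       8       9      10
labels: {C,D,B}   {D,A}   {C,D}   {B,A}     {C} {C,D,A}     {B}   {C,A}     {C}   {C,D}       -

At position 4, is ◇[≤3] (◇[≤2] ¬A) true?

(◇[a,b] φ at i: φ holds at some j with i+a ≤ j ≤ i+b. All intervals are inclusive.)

Holds

Check ◇[≤2] ¬A at each j in [4,7]:
  j=4: holds (witness at 4)
  j=5: holds (witness at 6)
  j=6: holds (witness at 6)
  j=7: holds (witness at 8)
Found at j=4 → formula holds.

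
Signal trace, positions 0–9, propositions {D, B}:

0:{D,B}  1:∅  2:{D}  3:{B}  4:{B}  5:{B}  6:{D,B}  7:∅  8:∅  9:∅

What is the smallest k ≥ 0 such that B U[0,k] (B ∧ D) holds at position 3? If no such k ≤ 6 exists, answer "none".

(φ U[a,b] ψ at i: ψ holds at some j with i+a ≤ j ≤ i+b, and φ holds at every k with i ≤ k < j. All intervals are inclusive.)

Need earliest j ≥ 3 with (B ∧ D), and B at every k in [3,j-1].
  j=3: rhs fails.
  j=4: rhs fails.
  j=5: rhs fails.
  j=6: rhs holds; lhs holds on [3,5]. k = 3.

3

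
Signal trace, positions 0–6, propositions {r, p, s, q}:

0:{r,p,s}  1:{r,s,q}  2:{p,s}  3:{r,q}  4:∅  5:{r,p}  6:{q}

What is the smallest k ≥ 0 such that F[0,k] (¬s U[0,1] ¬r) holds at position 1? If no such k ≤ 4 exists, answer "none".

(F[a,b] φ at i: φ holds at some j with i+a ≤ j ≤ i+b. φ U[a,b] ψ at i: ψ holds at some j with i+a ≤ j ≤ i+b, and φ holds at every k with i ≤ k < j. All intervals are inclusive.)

Scan j = 1,2,… for (¬s U[0,1] ¬r):
  j=1: fails
  j=2: holds
First hit at j=2, so smallest k = 2-1 = 1.

1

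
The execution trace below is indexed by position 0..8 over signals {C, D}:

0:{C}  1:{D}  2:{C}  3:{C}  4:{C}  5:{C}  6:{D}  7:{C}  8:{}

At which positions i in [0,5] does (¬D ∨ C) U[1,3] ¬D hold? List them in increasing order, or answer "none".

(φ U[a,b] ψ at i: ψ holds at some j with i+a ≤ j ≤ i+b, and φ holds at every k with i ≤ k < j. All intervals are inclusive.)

Evaluate at each i in [0,5]:
  i=0: ✗ (lhs fails at k=1 before rhs at j=2)
  i=1: ✗ (lhs fails at k=1 before rhs at j=2)
  i=2: ✓ (rhs at j=3; lhs holds on [2,2])
  i=3: ✓ (rhs at j=4; lhs holds on [3,3])
  i=4: ✓ (rhs at j=5; lhs holds on [4,4])
  i=5: ✗ (lhs fails at k=6 before rhs at j=7)

2, 3, 4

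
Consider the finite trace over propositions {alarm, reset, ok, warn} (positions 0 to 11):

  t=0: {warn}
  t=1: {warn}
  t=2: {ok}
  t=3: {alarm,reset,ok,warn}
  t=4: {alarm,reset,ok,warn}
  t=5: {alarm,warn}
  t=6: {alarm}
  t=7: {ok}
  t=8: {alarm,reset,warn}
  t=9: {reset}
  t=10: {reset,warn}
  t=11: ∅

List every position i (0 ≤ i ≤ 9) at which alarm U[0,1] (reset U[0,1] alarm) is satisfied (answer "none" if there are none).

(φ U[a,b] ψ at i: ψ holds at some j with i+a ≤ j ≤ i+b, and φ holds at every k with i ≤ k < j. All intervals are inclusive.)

3, 4, 5, 6, 8

Evaluate at each i in [0,9]:
  i=0: ✗ (no rhs in [0,1])
  i=1: ✗ (no rhs in [1,2])
  i=2: ✗ (lhs fails at k=2 before rhs at j=3)
  i=3: ✓ (rhs at j=3)
  i=4: ✓ (rhs at j=4)
  i=5: ✓ (rhs at j=5)
  i=6: ✓ (rhs at j=6)
  i=7: ✗ (lhs fails at k=7 before rhs at j=8)
  i=8: ✓ (rhs at j=8)
  i=9: ✗ (no rhs in [9,10])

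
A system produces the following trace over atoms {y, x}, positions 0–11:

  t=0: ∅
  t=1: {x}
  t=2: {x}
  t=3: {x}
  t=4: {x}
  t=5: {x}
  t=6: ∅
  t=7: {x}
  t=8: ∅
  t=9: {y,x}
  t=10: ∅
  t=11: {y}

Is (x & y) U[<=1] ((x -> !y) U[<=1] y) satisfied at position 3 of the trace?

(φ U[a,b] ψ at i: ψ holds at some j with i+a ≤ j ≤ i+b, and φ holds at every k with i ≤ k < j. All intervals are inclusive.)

Need some j in [3,4] with ((x -> !y) U[<=1] y), and (x & y) at every k in [3,j-1].
  j=3: ((x -> !y) U[<=1] y) — fails.
  j=4: ((x -> !y) U[<=1] y) — fails.
No j in the window works → until fails.

Does not hold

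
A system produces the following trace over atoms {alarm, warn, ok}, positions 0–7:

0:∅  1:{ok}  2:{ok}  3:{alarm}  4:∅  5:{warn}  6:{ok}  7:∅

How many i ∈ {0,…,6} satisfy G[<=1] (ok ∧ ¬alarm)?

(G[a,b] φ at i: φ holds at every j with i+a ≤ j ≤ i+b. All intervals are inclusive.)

Evaluate at each i in [0,6]:
  i=0: ✗ (fails at j=0)
  i=1: ✓ (all of [1,2])
  i=2: ✗ (fails at j=3)
  i=3: ✗ (fails at j=3)
  i=4: ✗ (fails at j=4)
  i=5: ✗ (fails at j=5)
  i=6: ✗ (fails at j=7)
Positions where it holds: {1} → 1.

1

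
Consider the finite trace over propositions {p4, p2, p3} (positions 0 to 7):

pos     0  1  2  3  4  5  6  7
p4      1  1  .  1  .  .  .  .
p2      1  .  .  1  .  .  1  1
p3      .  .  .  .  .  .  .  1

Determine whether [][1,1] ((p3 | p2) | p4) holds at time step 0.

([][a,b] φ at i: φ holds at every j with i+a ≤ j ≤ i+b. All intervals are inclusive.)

Holds

Check ((p3 | p2) | p4) at every j in [1,1]:
  j=1: true
All positions satisfy it → formula holds.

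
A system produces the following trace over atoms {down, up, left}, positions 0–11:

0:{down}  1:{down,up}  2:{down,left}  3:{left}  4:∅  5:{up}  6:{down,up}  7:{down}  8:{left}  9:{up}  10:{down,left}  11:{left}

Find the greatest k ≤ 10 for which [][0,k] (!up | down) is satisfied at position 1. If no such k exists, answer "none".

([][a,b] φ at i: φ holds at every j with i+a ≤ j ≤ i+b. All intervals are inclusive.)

3

(!up | down) must hold from j=1 onward; find where it first fails.
  j=1: holds
  j=2: holds
  j=3: holds
  j=4: holds
  j=5: fails
Holds on [1,4], so largest k = 3.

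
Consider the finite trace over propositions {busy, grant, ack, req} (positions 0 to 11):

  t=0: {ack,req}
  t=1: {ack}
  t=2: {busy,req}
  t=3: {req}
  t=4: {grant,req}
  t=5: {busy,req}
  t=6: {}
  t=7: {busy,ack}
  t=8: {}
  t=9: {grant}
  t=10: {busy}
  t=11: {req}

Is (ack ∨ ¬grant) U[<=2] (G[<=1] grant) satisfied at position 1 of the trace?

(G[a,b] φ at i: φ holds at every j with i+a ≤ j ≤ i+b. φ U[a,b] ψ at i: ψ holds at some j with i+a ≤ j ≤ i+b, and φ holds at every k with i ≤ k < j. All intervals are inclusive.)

Does not hold

Need some j in [1,3] with G[<=1] grant, and (ack ∨ ¬grant) at every k in [1,j-1].
  j=1: G[<=1] grant — fails at 1.
  j=2: G[<=1] grant — fails at 2.
  j=3: G[<=1] grant — fails at 3.
No j in the window works → until fails.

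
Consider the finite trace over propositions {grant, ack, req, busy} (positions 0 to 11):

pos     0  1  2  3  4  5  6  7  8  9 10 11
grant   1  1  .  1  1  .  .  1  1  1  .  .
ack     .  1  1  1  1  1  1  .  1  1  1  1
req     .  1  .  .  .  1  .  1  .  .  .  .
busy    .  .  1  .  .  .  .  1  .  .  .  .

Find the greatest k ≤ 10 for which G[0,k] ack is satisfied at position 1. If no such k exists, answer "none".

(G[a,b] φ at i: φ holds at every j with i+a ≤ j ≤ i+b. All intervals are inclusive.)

ack must hold from j=1 onward; find where it first fails.
  j=1: holds
  j=2: holds
  j=3: holds
  j=4: holds
  j=5: holds
  j=6: holds
  j=7: fails
Holds on [1,6], so largest k = 5.

5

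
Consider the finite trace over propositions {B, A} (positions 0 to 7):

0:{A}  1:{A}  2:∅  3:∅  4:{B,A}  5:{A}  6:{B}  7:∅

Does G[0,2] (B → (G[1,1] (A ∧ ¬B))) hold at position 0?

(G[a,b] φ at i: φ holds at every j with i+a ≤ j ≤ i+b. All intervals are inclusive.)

Yes

Check (B → (G[1,1] (A ∧ ¬B))) at every j in [0,2]:
  j=0: antecedent false → ✓
  j=1: antecedent false → ✓
  j=2: antecedent false → ✓
All positions satisfy it → formula holds.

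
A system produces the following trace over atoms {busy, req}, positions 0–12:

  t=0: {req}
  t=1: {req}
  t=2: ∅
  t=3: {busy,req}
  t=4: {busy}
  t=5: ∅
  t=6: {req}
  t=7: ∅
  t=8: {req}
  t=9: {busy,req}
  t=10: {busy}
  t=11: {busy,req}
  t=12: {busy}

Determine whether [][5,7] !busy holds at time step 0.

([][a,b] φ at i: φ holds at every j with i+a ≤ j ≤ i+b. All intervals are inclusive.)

Yes

Check !busy at every j in [5,7]:
  j=5: true
  j=6: true
  j=7: true
All positions satisfy it → formula holds.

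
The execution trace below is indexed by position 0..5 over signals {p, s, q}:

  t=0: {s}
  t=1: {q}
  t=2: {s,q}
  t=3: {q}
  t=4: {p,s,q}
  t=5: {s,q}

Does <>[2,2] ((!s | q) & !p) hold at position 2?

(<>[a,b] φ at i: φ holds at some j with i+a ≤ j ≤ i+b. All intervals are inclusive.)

Does not hold

Check ((!s | q) & !p) at each j in [4,4]:
  j=4: false
No position in the window satisfies it → formula fails.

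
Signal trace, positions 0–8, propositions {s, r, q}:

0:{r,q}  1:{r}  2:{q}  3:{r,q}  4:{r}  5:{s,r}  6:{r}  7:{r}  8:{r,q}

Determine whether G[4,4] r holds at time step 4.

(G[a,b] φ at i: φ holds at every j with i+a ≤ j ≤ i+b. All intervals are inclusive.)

Holds

Check r at every j in [8,8]:
  j=8: true
All positions satisfy it → formula holds.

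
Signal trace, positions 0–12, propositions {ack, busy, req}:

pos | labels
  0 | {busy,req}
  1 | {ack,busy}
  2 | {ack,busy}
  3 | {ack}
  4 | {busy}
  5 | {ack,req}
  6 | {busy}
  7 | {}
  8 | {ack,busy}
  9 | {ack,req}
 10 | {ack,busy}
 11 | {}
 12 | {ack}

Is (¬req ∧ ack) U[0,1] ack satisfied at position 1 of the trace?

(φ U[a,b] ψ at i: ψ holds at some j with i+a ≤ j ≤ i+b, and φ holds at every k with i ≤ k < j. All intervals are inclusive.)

Need some j in [1,2] with ack, and (¬req ∧ ack) at every k in [1,j-1].
  j=1: ack holds; no prefix to check → satisfied.

Holds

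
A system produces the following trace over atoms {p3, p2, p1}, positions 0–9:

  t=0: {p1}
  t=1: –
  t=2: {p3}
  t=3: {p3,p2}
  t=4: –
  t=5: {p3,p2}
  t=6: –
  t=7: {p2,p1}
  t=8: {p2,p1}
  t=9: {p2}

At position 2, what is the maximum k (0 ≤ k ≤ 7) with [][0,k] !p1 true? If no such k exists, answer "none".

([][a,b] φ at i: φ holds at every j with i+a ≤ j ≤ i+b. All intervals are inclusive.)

!p1 must hold from j=2 onward; find where it first fails.
  j=2: holds
  j=3: holds
  j=4: holds
  j=5: holds
  j=6: holds
  j=7: fails
Holds on [2,6], so largest k = 4.

4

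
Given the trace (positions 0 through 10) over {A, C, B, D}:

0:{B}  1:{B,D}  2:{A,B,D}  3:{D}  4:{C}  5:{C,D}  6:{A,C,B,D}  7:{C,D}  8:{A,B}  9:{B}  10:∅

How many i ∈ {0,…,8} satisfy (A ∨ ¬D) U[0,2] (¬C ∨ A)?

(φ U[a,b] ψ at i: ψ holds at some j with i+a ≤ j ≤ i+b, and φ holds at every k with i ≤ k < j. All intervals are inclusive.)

Evaluate at each i in [0,8]:
  i=0: ✓ (rhs at j=0)
  i=1: ✓ (rhs at j=1)
  i=2: ✓ (rhs at j=2)
  i=3: ✓ (rhs at j=3)
  i=4: ✗ (lhs fails at k=5 before rhs at j=6)
  i=5: ✗ (lhs fails at k=5 before rhs at j=6)
  i=6: ✓ (rhs at j=6)
  i=7: ✗ (lhs fails at k=7 before rhs at j=8)
  i=8: ✓ (rhs at j=8)
Positions where it holds: {0, 1, 2, 3, 6, 8} → 6.

6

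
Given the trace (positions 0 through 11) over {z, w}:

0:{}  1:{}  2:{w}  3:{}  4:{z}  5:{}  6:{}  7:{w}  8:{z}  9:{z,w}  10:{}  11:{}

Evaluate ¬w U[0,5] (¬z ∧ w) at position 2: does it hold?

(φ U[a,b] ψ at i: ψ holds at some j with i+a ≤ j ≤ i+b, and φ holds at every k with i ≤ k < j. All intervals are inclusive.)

Need some j in [2,7] with (¬z ∧ w), and ¬w at every k in [2,j-1].
  j=2: (¬z ∧ w) holds; no prefix to check → satisfied.

Holds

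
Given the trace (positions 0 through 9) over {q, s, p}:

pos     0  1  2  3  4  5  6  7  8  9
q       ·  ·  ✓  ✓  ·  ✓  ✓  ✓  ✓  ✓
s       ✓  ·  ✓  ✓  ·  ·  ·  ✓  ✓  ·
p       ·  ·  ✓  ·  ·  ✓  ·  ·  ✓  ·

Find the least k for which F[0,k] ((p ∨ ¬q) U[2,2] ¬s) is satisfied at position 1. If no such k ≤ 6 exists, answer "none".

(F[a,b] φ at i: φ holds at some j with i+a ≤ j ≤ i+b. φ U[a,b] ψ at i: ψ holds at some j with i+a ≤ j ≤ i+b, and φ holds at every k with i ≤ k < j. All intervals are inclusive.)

Scan j = 1,2,… for ((p ∨ ¬q) U[2,2] ¬s):
  j=1: fails
  j=2: fails
  j=3: fails
  j=4: holds
First hit at j=4, so smallest k = 4-1 = 3.

3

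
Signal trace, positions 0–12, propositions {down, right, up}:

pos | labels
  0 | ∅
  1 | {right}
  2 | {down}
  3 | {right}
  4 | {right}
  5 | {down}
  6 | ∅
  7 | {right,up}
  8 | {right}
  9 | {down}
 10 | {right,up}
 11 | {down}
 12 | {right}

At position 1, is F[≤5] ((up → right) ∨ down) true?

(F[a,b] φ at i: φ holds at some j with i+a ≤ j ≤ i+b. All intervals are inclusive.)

Yes

Check ((up → right) ∨ down) at each j in [1,6]:
  j=1: true
  j=2: true
  j=3: true
  j=4: true
  j=5: true
  j=6: true
Found at j=1 → formula holds.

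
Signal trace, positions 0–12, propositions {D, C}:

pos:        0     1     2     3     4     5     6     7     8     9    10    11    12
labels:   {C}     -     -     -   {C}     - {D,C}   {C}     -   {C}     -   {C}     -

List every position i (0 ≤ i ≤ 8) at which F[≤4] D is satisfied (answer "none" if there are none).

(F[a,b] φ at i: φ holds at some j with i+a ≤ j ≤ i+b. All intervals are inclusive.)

2, 3, 4, 5, 6

Evaluate at each i in [0,8]:
  i=0: ✗ (none in [0,4])
  i=1: ✗ (none in [1,5])
  i=2: ✓ (witness j=6)
  i=3: ✓ (witness j=6)
  i=4: ✓ (witness j=6)
  i=5: ✓ (witness j=6)
  i=6: ✓ (witness j=6)
  i=7: ✗ (none in [7,11])
  i=8: ✗ (none in [8,12])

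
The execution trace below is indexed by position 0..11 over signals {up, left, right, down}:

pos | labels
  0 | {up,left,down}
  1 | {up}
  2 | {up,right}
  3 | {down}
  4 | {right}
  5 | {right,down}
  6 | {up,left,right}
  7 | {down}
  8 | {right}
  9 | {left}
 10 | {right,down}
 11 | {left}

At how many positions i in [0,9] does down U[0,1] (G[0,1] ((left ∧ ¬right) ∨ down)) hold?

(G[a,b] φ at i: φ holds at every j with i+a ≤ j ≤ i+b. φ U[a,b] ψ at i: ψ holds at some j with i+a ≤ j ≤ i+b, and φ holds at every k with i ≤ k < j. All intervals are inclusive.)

1

Evaluate at each i in [0,9]:
  i=0: ✗ (no rhs in [0,1])
  i=1: ✗ (no rhs in [1,2])
  i=2: ✗ (no rhs in [2,3])
  i=3: ✗ (no rhs in [3,4])
  i=4: ✗ (no rhs in [4,5])
  i=5: ✗ (no rhs in [5,6])
  i=6: ✗ (no rhs in [6,7])
  i=7: ✗ (no rhs in [7,8])
  i=8: ✗ (lhs fails at k=8 before rhs at j=9)
  i=9: ✓ (rhs at j=9)
Positions where it holds: {9} → 1.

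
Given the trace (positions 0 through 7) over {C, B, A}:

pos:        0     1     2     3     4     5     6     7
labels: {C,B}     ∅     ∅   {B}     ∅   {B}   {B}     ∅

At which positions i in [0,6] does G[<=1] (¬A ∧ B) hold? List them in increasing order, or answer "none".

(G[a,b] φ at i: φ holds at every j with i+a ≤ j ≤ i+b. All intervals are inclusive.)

5

Evaluate at each i in [0,6]:
  i=0: ✗ (fails at j=1)
  i=1: ✗ (fails at j=1)
  i=2: ✗ (fails at j=2)
  i=3: ✗ (fails at j=4)
  i=4: ✗ (fails at j=4)
  i=5: ✓ (all of [5,6])
  i=6: ✗ (fails at j=7)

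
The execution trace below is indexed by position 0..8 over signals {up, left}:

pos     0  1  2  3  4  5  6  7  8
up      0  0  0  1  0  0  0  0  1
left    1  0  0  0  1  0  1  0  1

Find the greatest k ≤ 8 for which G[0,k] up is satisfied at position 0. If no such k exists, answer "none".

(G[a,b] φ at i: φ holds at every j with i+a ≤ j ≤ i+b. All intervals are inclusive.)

up must hold from j=0 onward; find where it first fails.
  j=0: fails → no k works.

none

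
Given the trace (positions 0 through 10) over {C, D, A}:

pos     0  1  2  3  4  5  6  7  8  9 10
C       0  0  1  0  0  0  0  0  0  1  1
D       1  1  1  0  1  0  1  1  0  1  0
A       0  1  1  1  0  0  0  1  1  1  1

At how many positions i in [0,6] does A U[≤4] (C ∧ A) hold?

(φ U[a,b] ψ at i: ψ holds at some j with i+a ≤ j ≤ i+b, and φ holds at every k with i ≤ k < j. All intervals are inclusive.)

Evaluate at each i in [0,6]:
  i=0: ✗ (lhs fails at k=0 before rhs at j=2)
  i=1: ✓ (rhs at j=2; lhs holds on [1,1])
  i=2: ✓ (rhs at j=2)
  i=3: ✗ (no rhs in [3,7])
  i=4: ✗ (no rhs in [4,8])
  i=5: ✗ (lhs fails at k=5 before rhs at j=9)
  i=6: ✗ (lhs fails at k=6 before rhs at j=9)
Positions where it holds: {1, 2} → 2.

2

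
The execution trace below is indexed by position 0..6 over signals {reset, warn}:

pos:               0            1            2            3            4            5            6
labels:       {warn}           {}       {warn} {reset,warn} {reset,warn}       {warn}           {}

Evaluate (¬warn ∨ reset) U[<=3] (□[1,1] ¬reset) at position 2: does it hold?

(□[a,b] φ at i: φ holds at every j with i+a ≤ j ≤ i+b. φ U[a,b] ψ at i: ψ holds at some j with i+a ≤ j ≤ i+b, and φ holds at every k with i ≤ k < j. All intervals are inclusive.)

False

Need some j in [2,5] with □[1,1] ¬reset, and (¬warn ∨ reset) at every k in [2,j-1].
  j=2: □[1,1] ¬reset — fails at 3.
  j=3: □[1,1] ¬reset — fails at 4.
  j=4: □[1,1] ¬reset holds, but (¬warn ∨ reset) fails at k=2 → not this j.
  j=5: □[1,1] ¬reset holds, but (¬warn ∨ reset) fails at k=2 → not this j.
No j in the window works → until fails.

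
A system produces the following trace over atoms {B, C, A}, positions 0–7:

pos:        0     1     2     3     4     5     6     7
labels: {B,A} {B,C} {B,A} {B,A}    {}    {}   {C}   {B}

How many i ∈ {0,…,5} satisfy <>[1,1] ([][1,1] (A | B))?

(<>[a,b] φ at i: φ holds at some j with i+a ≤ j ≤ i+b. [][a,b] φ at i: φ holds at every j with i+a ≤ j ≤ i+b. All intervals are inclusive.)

Evaluate at each i in [0,5]:
  i=0: ✓ (witness j=1)
  i=1: ✓ (witness j=2)
  i=2: ✗ (none in [3,3])
  i=3: ✗ (none in [4,4])
  i=4: ✗ (none in [5,5])
  i=5: ✓ (witness j=6)
Positions where it holds: {0, 1, 5} → 3.

3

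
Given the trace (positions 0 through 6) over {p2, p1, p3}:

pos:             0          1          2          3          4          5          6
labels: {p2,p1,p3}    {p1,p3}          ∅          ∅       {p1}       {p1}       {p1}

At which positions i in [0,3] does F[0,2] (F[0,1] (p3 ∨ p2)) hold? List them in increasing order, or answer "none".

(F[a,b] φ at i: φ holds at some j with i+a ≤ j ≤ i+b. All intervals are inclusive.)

0, 1

Evaluate at each i in [0,3]:
  i=0: ✓ (witness j=0)
  i=1: ✓ (witness j=1)
  i=2: ✗ (none in [2,4])
  i=3: ✗ (none in [3,5])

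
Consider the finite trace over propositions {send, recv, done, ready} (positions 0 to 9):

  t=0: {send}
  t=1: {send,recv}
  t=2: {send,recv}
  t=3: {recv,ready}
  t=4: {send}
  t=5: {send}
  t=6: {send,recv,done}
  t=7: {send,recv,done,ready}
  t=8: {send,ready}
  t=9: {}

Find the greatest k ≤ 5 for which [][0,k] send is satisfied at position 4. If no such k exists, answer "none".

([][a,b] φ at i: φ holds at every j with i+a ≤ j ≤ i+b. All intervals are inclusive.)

send must hold from j=4 onward; find where it first fails.
  j=4: holds
  j=5: holds
  j=6: holds
  j=7: holds
  j=8: holds
  j=9: fails
Holds on [4,8], so largest k = 4.

4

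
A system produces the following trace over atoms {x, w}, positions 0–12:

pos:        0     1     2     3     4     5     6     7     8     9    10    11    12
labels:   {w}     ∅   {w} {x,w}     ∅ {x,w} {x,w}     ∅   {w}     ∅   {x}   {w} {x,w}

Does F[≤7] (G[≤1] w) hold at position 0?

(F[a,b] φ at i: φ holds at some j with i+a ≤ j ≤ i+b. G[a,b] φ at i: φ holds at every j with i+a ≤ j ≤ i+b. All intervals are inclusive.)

Yes

Check G[≤1] w at each j in [0,7]:
  j=0: fails at 1
  j=1: fails at 1
  j=2: holds on [2,3]
  j=3: fails at 4
  j=4: fails at 4
  j=5: holds on [5,6]
  j=6: fails at 7
  j=7: fails at 7
Found at j=2 → formula holds.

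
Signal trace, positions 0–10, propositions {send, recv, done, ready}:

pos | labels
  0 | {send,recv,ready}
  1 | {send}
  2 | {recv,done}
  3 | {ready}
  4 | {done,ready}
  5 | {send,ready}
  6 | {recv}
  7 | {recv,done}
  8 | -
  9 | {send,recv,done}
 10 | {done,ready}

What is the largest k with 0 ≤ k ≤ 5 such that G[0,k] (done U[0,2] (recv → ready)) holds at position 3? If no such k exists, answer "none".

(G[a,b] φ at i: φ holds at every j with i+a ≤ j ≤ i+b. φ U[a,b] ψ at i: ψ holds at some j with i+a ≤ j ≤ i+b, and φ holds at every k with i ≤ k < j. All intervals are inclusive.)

(done U[0,2] (recv → ready)) must hold from j=3 onward; find where it first fails.
  j=3: holds
  j=4: holds
  j=5: holds
  j=6: fails
Holds on [3,5], so largest k = 2.

2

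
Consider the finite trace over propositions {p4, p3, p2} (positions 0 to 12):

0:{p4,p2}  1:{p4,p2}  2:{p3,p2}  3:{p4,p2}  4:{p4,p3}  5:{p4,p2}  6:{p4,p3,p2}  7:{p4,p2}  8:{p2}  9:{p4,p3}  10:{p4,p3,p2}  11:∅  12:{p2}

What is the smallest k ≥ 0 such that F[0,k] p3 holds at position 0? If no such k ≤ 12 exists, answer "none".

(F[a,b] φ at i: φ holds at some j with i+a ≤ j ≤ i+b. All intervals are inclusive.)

Scan j = 0,1,… for p3:
  j=0: fails
  j=1: fails
  j=2: holds
First hit at j=2, so smallest k = 2-0 = 2.

2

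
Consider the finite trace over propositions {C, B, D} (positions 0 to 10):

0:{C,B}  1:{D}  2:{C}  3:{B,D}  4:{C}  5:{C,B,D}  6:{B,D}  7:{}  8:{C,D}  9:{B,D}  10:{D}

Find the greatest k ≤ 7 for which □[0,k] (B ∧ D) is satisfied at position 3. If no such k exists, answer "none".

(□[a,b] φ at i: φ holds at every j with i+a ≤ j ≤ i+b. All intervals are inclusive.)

0

(B ∧ D) must hold from j=3 onward; find where it first fails.
  j=3: holds
  j=4: fails
Holds on [3,3], so largest k = 0.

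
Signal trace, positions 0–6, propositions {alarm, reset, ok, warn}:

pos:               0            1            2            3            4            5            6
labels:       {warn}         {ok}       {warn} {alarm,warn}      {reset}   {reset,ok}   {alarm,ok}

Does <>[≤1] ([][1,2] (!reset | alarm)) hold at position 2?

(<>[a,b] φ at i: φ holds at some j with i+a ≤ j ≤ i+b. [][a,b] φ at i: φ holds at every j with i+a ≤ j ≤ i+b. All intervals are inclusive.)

Check [][1,2] (!reset | alarm) at each j in [2,3]:
  j=2: fails at 4
  j=3: fails at 4
No position in the window satisfies it → formula fails.

False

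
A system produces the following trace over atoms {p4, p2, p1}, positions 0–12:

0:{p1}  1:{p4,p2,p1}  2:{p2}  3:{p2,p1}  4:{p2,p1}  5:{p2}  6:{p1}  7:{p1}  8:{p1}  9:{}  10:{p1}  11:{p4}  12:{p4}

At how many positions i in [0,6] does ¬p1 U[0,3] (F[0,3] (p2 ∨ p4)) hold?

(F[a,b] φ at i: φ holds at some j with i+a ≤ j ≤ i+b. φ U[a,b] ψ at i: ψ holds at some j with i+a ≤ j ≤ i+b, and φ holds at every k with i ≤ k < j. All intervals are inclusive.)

6

Evaluate at each i in [0,6]:
  i=0: ✓ (rhs at j=0)
  i=1: ✓ (rhs at j=1)
  i=2: ✓ (rhs at j=2)
  i=3: ✓ (rhs at j=3)
  i=4: ✓ (rhs at j=4)
  i=5: ✓ (rhs at j=5)
  i=6: ✗ (lhs fails at k=6 before rhs at j=8)
Positions where it holds: {0, 1, 2, 3, 4, 5} → 6.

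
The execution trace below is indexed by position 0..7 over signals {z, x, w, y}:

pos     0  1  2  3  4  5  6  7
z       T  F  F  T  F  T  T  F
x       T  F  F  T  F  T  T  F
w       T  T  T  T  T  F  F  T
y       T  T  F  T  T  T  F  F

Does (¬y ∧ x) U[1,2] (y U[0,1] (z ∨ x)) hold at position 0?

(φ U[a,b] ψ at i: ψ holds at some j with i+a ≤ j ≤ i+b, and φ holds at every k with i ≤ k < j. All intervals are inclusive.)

No

Need some j in [1,2] with (y U[0,1] (z ∨ x)), and (¬y ∧ x) at every k in [0,j-1].
  j=1: (y U[0,1] (z ∨ x)) — fails.
  j=2: (y U[0,1] (z ∨ x)) — fails.
No j in the window works → until fails.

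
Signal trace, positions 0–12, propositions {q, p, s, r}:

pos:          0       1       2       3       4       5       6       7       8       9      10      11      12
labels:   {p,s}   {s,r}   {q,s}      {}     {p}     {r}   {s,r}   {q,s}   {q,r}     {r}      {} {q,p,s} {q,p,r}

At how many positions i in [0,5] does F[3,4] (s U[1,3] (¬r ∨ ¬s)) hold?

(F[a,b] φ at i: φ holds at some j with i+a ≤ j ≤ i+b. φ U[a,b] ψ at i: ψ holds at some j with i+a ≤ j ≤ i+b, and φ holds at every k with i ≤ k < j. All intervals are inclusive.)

Evaluate at each i in [0,5]:
  i=0: ✗ (none in [3,4])
  i=1: ✗ (none in [4,5])
  i=2: ✓ (witness j=6)
  i=3: ✓ (witness j=6)
  i=4: ✓ (witness j=7)
  i=5: ✗ (none in [8,9])
Positions where it holds: {2, 3, 4} → 3.

3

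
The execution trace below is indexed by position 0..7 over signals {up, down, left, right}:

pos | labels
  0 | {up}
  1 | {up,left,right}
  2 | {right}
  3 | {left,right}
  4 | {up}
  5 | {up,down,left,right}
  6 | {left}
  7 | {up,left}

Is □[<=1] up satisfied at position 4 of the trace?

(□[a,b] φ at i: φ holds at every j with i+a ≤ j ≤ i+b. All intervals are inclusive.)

Holds

Check up at every j in [4,5]:
  j=4: true
  j=5: true
All positions satisfy it → formula holds.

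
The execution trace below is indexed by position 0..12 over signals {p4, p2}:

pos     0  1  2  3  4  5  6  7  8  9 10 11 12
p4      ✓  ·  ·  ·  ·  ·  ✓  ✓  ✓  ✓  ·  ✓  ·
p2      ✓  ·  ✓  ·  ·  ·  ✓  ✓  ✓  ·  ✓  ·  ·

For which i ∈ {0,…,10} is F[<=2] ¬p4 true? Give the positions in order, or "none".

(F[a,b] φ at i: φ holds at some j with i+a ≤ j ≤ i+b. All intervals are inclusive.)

0, 1, 2, 3, 4, 5, 8, 9, 10

Evaluate at each i in [0,10]:
  i=0: ✓ (witness j=1)
  i=1: ✓ (witness j=1)
  i=2: ✓ (witness j=2)
  i=3: ✓ (witness j=3)
  i=4: ✓ (witness j=4)
  i=5: ✓ (witness j=5)
  i=6: ✗ (none in [6,8])
  i=7: ✗ (none in [7,9])
  i=8: ✓ (witness j=10)
  i=9: ✓ (witness j=10)
  i=10: ✓ (witness j=10)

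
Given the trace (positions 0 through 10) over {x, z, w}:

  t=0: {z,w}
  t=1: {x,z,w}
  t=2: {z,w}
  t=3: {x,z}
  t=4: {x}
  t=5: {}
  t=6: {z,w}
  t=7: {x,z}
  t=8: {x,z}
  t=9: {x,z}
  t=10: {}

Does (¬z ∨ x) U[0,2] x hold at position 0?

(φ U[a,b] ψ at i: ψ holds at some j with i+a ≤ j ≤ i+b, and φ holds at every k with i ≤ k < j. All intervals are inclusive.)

No

Need some j in [0,2] with x, and (¬z ∨ x) at every k in [0,j-1].
  j=0: x false.
  j=1: x holds, but (¬z ∨ x) fails at k=0 → not this j.
  j=2: x false.
No j in the window works → until fails.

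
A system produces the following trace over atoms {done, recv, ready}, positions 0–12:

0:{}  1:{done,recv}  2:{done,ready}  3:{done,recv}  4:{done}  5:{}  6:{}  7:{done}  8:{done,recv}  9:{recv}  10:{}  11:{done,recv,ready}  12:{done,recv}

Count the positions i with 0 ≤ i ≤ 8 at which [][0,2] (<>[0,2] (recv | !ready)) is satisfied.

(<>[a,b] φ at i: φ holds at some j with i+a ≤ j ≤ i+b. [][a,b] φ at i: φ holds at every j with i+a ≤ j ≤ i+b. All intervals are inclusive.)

9

Evaluate at each i in [0,8]:
  i=0: ✓ (all of [0,2])
  i=1: ✓ (all of [1,3])
  i=2: ✓ (all of [2,4])
  i=3: ✓ (all of [3,5])
  i=4: ✓ (all of [4,6])
  i=5: ✓ (all of [5,7])
  i=6: ✓ (all of [6,8])
  i=7: ✓ (all of [7,9])
  i=8: ✓ (all of [8,10])
Positions where it holds: {0, 1, 2, 3, 4, 5, 6, 7, 8} → 9.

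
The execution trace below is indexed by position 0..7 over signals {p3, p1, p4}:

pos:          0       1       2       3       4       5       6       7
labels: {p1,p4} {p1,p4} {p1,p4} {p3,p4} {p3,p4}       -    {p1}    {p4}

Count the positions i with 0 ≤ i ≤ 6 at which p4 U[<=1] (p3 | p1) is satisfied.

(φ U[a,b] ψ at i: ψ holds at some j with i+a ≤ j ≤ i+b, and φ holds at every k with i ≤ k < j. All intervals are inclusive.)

Evaluate at each i in [0,6]:
  i=0: ✓ (rhs at j=0)
  i=1: ✓ (rhs at j=1)
  i=2: ✓ (rhs at j=2)
  i=3: ✓ (rhs at j=3)
  i=4: ✓ (rhs at j=4)
  i=5: ✗ (lhs fails at k=5 before rhs at j=6)
  i=6: ✓ (rhs at j=6)
Positions where it holds: {0, 1, 2, 3, 4, 6} → 6.

6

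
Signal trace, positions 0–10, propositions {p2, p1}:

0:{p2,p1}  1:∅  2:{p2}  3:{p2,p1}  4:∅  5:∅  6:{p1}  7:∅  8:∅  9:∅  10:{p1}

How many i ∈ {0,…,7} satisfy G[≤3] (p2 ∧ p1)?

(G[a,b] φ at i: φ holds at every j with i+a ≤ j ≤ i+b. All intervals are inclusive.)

Evaluate at each i in [0,7]:
  i=0: ✗ (fails at j=1)
  i=1: ✗ (fails at j=1)
  i=2: ✗ (fails at j=2)
  i=3: ✗ (fails at j=4)
  i=4: ✗ (fails at j=4)
  i=5: ✗ (fails at j=5)
  i=6: ✗ (fails at j=6)
  i=7: ✗ (fails at j=7)
Positions where it holds: {} → 0.

0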